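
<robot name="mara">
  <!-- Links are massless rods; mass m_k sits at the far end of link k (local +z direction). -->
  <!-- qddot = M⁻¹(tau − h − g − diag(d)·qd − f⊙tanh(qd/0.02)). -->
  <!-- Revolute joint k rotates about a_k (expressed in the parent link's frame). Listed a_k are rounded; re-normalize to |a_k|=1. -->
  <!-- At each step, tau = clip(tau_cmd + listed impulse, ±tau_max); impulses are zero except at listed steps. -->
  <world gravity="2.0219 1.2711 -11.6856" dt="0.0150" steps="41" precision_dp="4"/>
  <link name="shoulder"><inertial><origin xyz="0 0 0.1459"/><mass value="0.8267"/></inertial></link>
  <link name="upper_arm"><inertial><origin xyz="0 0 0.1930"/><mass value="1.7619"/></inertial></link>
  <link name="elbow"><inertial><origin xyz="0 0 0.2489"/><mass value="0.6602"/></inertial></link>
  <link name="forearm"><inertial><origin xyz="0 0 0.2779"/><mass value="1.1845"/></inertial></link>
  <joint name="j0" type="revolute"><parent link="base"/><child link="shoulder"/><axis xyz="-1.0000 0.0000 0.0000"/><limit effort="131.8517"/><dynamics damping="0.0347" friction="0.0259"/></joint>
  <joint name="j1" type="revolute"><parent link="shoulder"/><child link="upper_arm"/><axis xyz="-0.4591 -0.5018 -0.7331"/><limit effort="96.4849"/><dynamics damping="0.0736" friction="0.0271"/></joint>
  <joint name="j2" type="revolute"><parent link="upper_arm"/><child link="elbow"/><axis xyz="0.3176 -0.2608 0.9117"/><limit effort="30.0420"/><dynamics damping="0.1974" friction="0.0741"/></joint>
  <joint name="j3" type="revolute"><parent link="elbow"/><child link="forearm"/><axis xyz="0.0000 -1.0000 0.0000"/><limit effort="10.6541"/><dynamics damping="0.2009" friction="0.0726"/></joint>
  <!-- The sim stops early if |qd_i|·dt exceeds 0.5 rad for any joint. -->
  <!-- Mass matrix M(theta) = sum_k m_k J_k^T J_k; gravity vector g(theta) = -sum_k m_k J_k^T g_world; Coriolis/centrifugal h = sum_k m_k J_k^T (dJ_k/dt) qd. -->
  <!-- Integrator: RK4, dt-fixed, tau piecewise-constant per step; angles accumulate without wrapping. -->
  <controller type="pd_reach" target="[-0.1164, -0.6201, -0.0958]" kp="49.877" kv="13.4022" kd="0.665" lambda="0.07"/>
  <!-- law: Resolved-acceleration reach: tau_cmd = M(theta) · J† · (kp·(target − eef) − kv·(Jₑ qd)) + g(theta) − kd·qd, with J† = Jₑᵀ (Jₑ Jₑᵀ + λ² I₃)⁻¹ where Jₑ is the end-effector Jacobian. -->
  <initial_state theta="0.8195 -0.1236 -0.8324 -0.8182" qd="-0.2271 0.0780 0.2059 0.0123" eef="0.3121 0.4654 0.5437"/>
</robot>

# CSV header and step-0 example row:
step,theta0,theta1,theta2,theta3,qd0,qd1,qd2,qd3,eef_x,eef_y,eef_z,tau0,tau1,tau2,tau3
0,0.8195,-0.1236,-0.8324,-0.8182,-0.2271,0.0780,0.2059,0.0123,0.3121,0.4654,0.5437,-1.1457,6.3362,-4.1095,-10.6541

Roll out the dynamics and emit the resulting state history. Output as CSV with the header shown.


step,theta0,theta1,theta2,theta3,qd0,qd1,qd2,qd3,eef_x,eef_y,eef_z,tau0,tau1,tau2,tau3
1,0.8213,-0.1115,-0.8438,-0.8440,0.4719,1.4781,-1.6096,-3.4195,0.3103,0.4602,0.5435,-2.3643,4.5273,-2.5061,-10.1608
2,0.8327,-0.0837,-0.8635,-0.9210,1.0374,2.1603,-1.0770,-6.7346,0.3058,0.4479,0.5389,-7.5653,2.1199,-2.9539,-6.8971
3,0.8516,-0.0515,-0.8854,-1.0321,1.4776,2.0708,-1.7846,-8.0486,0.2985,0.4305,0.5301,-12.6998,-0.1361,-2.7752,-5.5619
4,0.8758,-0.0242,-0.9148,-1.1578,1.7542,1.5451,-2.1149,-8.6923,0.2890,0.4101,0.5181,-18.2011,-1.9912,-2.8289,-4.6656
5,0.9030,-0.0063,-0.9478,-1.2899,1.8596,0.8423,-2.2746,-8.9301,0.2776,0.3877,0.5035,-23.1165,-3.3361,-2.8682,-3.8429
6,0.9304,0.0008,-0.9820,-1.4238,1.7946,0.1197,-2.2940,-8.9411,0.2648,0.3641,0.4866,-27.0837,-4.2069,-2.8627,-2.9472
7,0.9557,-0.0024,-1.0157,-1.5569,1.5724,-0.5413,-2.2040,-8.8238,0.2512,0.3396,0.4681,-30.0776,-4.7027,-2.8195,-1.9579
8,0.9767,-0.0150,-1.0475,-1.6876,1.2164,-1.1218,-2.0499,-8.6295,0.2370,0.3145,0.4484,-32.2407,-4.9078,-2.7470,-0.9093
9,0.9915,-0.0356,-1.0767,-1.8150,0.7486,-1.6280,-1.8608,-8.3887,0.2227,0.2893,0.4281,-33.7952,-4.9062,-2.6600,0.1496
10,0.9985,-0.0634,-1.1030,-1.9386,0.1861,-2.0760,-1.6524,-8.1174,0.2086,0.2641,0.4076,-34.9656,-4.7688,-2.5721,1.1689
11,0.9965,-0.0975,-1.1260,-2.0580,-0.4582,-2.4839,-1.4303,-7.8215,0.1948,0.2394,0.3872,-35.9484,-4.5492,-2.4929,2.1026
12,0.9843,-0.1376,-1.1455,-2.1728,-1.1800,-2.8616,-1.1821,-7.5005,0.1815,0.2154,0.3675,-36.8805,-4.2865,-2.4330,2.9097
13,0.9606,-0.1831,-1.1610,-2.2825,-1.9766,-3.2150,-0.8928,-7.1497,0.1690,0.1922,0.3488,-37.8383,-4.0065,-2.3969,3.5528
14,0.9245,-0.2337,-1.1718,-2.3868,-2.8468,-3.5446,-0.5462,-6.7625,0.1574,0.1701,0.3317,-38.8181,-3.7264,-2.3838,3.9970
15,0.8748,-0.2891,-1.1769,-2.4850,-3.7893,-3.8453,-0.1316,-6.3332,0.1469,0.1489,0.3167,-39.6967,-3.4586,-2.3865,4.2110
16,0.8104,-0.3487,-1.1757,-2.5765,-4.7946,-4.1145,0.2739,-5.8565,0.1376,0.1281,0.3042,-40.0964,-3.2227,-2.3303,4.1685
17,0.7306,-0.4120,-1.1682,-2.6605,-5.8576,-4.3128,0.7163,-5.3416,0.1295,0.1071,0.2947,-39.5110,-2.9947,-2.2642,3.8631
18,0.6346,-0.4775,-1.1542,-2.7367,-6.9513,-4.4002,1.1279,-4.7974,0.1226,0.0849,0.2883,-37.0556,-2.7404,-2.1597,3.3002
19,0.5223,-0.5432,-1.1350,-2.8045,-8.0213,-4.3148,1.3860,-4.2369,0.1166,0.0603,0.2846,-31.7148,-2.3643,-1.9652,2.5155
20,0.3949,-0.6058,-1.1138,-2.8639,-8.9797,-3.9737,1.3826,-3.6755,0.1112,0.0323,0.2827,-23.0826,-1.7155,-1.6406,1.5803
21,0.2547,-0.6607,-1.0944,-2.9149,-9.7148,-3.2985,1.1176,-3.1267,0.1062,0.0003,0.2810,-12.2530,-0.7258,-1.1961,0.5900
22,0.1059,-0.7028,-1.0797,-2.9578,-10.1336,-2.2704,0.7570,-2.6045,0.1012,-0.0352,0.2776,-1.5442,0.4381,-0.7313,-0.3623
23,-0.0467,-0.7273,-1.0696,-2.9932,-10.2133,-0.9748,0.5217,-2.1285,0.0958,-0.0727,0.2711,7.1566,1.4551,-0.3866,-1.2091
24,-0.1984,-0.7314,-1.0616,-3.0220,-10.0126,0.4191,0.4924,-1.7236,0.0897,-0.1104,0.2606,13.4201,2.0955,-0.2256,-1.9114
25,-0.3457,-0.7151,-1.0530,-3.0455,-9.6330,1.7195,0.6086,-1.4157,0.0828,-0.1464,0.2462,17.7728,2.3436,-0.2202,-2.4524
26,-0.4866,-0.6810,-1.0427,-3.0651,-9.1698,2.8003,0.7557,-1.2104,0.0748,-0.1795,0.2284,20.9007,2.3032,-0.2979,-2.8443
27,-0.6204,-0.6329,-1.0301,-3.0825,-8.6842,3.5738,0.9193,-1.1113,0.0659,-0.2089,0.2080,23.1815,2.1198,-0.4437,-3.1091
28,-0.7470,-0.5755,-1.0156,-3.0990,-8.2082,4.0236,1.0362,-1.1023,0.0562,-0.2342,0.1859,24.8276,1.8837,-0.6105,-3.2856
29,-0.8666,-0.5139,-0.9996,-3.1160,-7.7489,4.1500,1.1306,-1.1715,0.0461,-0.2554,0.1629,25.8575,1.6481,-0.8102,-3.4057
30,-0.9795,-0.4525,-0.9829,-3.1345,-7.3054,3.9849,1.1586,-1.3011,0.0357,-0.2727,0.1398,26.3404,1.4345,-1.0111,-3.4992
31,-1.0858,-0.3956,-0.9662,-3.1553,-6.8688,3.5491,1.1649,-1.4848,0.0255,-0.2865,0.1172,26.3719,1.2854,-1.2372,-3.5789
32,-1.1857,-0.3467,-0.9505,-3.1791,-6.4373,2.9075,1.0667,-1.7030,0.0157,-0.2975,0.0954,26.2489,1.2570,-1.4231,-3.6599
33,-1.2790,-0.3087,-0.9364,-3.2063,-5.9999,2.0967,0.9741,-1.9514,0.0064,-0.3061,0.0748,26.2620,1.4524,-1.6245,-3.7345
34,-1.3659,-0.2831,-0.9255,-3.2372,-5.5685,1.2585,0.6878,-2.1887,-0.0022,-0.3132,0.0554,26.6915,1.8913,-1.6913,-3.8135
35,-1.4461,-0.2703,-0.9171,-3.2717,-5.1176,0.3893,0.5811,-2.4265,-0.0102,-0.3194,0.0372,27.6013,2.6379,-1.8606,-3.8533
36,-1.5198,-0.2689,-0.9135,-3.3092,-4.6835,-0.2939,0.2440,-2.5990,-0.0176,-0.3251,0.0201,28.6724,3.4699,-1.8504,-3.8734
37,-1.5869,-0.2771,-0.9125,-3.3490,-4.2323,-0.8732,0.1672,-2.7397,-0.0243,-0.3308,0.0039,29.8362,4.3926,-2.0012,-3.8171
38,-1.6474,-0.2920,-0.9149,-3.3904,-3.8177,-1.1789,-0.2099,-2.7962,-0.0304,-0.3366,-0.0112,30.4141,5.1075,-1.9190,-3.7158
39,-1.7014,-0.3116,-0.9175,-3.4326,-3.3724,-1.4442,-0.0865,-2.8387,-0.0360,-0.3427,-0.0255,31.0668,5.8330,-2.1936,-3.5187
40,-1.7491,-0.3332,-0.9214,-3.4748,-2.9805,-1.4642,-0.3295,-2.8024,-0.0410,-0.3490,-0.0389,30.8161,6.2278,-2.1739,-3.2954
41,-1.7909,-0.3549,-0.9267,-3.5164,-2.5899,-1.4448,-0.3084,-2.7468,-0.0455,-0.3555,-0.0512,,,,


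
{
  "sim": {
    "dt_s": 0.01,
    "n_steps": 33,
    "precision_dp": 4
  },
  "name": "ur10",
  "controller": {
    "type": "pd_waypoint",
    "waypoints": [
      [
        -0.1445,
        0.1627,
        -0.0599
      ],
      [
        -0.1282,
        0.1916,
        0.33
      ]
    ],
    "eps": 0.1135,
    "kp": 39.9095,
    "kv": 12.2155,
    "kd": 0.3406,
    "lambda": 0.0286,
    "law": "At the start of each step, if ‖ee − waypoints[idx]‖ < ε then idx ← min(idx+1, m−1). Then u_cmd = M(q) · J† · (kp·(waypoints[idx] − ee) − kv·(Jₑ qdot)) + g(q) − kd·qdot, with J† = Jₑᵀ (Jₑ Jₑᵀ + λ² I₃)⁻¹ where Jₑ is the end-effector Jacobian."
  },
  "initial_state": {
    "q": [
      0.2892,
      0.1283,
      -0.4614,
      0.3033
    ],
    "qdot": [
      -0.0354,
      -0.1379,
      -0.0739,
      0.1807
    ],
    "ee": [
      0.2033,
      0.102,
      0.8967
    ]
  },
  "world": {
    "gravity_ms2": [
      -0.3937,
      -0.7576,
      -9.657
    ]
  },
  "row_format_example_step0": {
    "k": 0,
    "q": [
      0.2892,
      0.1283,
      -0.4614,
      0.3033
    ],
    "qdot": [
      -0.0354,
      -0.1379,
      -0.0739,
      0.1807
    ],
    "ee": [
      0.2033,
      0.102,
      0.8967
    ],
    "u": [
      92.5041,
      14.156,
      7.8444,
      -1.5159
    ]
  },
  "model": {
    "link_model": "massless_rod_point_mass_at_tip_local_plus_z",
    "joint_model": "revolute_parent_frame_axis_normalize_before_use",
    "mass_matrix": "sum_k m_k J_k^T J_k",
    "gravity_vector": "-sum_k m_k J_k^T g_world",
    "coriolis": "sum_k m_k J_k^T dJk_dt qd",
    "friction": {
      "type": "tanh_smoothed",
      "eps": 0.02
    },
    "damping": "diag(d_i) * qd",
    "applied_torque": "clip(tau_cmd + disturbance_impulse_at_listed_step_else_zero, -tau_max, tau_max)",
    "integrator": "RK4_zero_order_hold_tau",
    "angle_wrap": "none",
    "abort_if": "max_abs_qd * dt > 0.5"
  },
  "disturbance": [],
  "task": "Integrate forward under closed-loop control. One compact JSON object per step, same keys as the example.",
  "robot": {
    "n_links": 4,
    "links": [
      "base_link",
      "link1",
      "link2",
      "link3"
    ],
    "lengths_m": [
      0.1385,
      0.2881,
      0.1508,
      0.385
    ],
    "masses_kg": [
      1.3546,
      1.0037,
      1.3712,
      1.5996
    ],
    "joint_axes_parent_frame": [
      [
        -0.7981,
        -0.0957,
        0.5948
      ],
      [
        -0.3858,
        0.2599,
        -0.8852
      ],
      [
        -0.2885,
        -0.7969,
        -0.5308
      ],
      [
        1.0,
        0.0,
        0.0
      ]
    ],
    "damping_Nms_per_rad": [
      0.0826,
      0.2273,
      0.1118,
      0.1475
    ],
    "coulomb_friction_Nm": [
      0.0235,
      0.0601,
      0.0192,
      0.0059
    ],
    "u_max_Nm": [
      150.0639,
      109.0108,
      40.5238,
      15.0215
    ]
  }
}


{"k":1,"q":[0.2978,0.1248,-0.4615,0.3241],"qdot":[1.7453,-0.5406,0.0743,3.9422],"ee":[0.2031,0.1011,0.8948],"u":[78.8349,12.5193,6.9257,-2.497]}
{"k":2,"q":[0.322,0.1196,-0.4597,0.3778],"qdot":[3.0754,-0.4493,0.2954,6.7578],"ee":[0.2015,0.1008,0.8895],"u":[62.8297,10.5576,5.6146,-2.7476]}
{"k":3,"q":[0.3572,0.1176,-0.4557,0.4548],"qdot":[3.9491,0.0599,0.4768,8.5833],"ee":[0.1987,0.1014,0.8811],"u":[46.6832,8.2929,4.362,-2.5461]}
{"k":4,"q":[0.3993,0.1215,-0.4507,0.5457],"qdot":[4.4538,0.7221,0.503,9.5494],"ee":[0.1945,0.1029,0.8697],"u":[32.2006,6.0004,3.4217,-2.145]}
{"k":5,"q":[0.4451,0.132,-0.4463,0.6429],"qdot":[4.6978,1.3634,0.3571,9.8818],"ee":[0.1891,0.1054,0.8556],"u":[20.2033,3.93,2.8112,-1.7308]}
{"k":6,"q":[0.4925,0.1483,-0.444,0.7414],"qdot":[4.782,1.8779,0.0845,9.808],"ee":[0.1827,0.1088,0.8392],"u":[10.6824,2.2082,2.4542,-1.4109]}
{"k":7,"q":[0.5402,0.169,-0.4448,0.838],"qdot":[4.7764,2.2411,-0.2548,9.5002],"ee":[0.1754,0.113,0.8209],"u":[3.2822,0.8526,2.26,-1.2269]}
{"k":8,"q":[0.5877,0.1926,-0.4492,0.9308],"qdot":[4.7235,2.4701,-0.6167,9.0693],"ee":[0.1675,0.1178,0.8013],"u":[-2.4164,-0.1736,2.1688,-1.1791]}
{"k":9,"q":[0.6345,0.218,-0.4571,1.019],"qdot":[4.6473,2.5925,-0.9739,8.5826],"ee":[0.1592,0.123,0.7806],"u":[-6.7856,-0.9254,2.1421,-1.2483]}
{"k":10,"q":[0.6805,0.2442,-0.4686,1.1022],"qdot":[4.561,2.6347,-1.3121,8.0786],"ee":[0.1506,0.1285,0.7592],"u":[-10.1248,-1.4576,2.1569,-1.409]}
{"k":11,"q":[0.7256,0.2705,-0.4833,1.1805],"qdot":[4.4715,2.6177,-1.6248,7.5791],"ee":[0.1418,0.134,0.7373],"u":[-12.6655,-1.8186,2.2,-1.6357]}
{"k":12,"q":[0.7699,0.2964,-0.501,1.2538],"qdot":[4.3821,2.5573,-1.9096,7.0959],"ee":[0.1329,0.1396,0.7151],"u":[-14.585,-2.0483,2.2634,-1.906]}
{"k":13,"q":[0.8132,0.3215,-0.5214,1.3224],"qdot":[4.2946,2.4649,-2.1662,6.6352],"ee":[0.1241,0.1451,0.6929],"u":[-16.0181,-2.1793,2.3417,-2.2015]}
{"k":14,"q":[0.8558,0.3456,-0.5442,1.3865],"qdot":[4.2095,2.3487,-2.3951,6.2],"ee":[0.1152,0.1504,0.6707],"u":[-17.0685,-2.2374,2.431,-2.5075]}
{"k":15,"q":[0.8974,0.3684,-0.5692,1.4464],"qdot":[4.1269,2.2144,-2.5971,5.7917],"ee":[0.1064,0.1554,0.6486],"u":[-17.8159,-2.243,2.528,-2.8127]}
{"k":16,"q":[0.9383,0.3898,-0.5961,1.5024],"qdot":[4.0466,2.0661,-2.7729,5.4106],"ee":[0.0978,0.16,0.6268],"u":[-18.3223,-2.2123,2.6298,-3.1085]}
{"k":17,"q":[0.9783,0.4097,-0.6246,1.5547],"qdot":[3.9684,1.9071,-2.9231,5.0565],"ee":[0.0893,0.1644,0.6053],"u":[-18.6365,-2.1577,2.7338,-3.3889]}
{"k":18,"q":[1.0176,0.428,-0.6544,1.6036],"qdot":[3.892,1.7396,-3.0487,4.7289],"ee":[0.0809,0.1683,0.5842],"u":[-18.7972,-2.0891,2.8375,-3.6493]}
{"k":19,"q":[1.0562,0.4445,-0.6855,1.6493],"qdot":[3.8171,1.5656,-3.1505,4.4269],"ee":[0.0727,0.1719,0.5636],"u":[-18.8354,-2.0137,2.9387,-3.8869]}
{"k":20,"q":[1.094,0.4593,-0.7174,1.6922],"qdot":[3.7436,1.3868,-3.2295,4.1495],"ee":[0.0646,0.1751,0.5434],"u":[-18.7762,-1.9372,3.0352,-4.0995]}
{"k":21,"q":[1.1311,0.4723,-0.75,1.7324],"qdot":[3.6715,1.2047,-3.2871,3.8956],"ee":[0.0567,0.1779,0.5237],"u":[-18.64,-1.8636,3.1253,-4.286]}
{"k":22,"q":[1.1674,0.4834,-0.7831,1.7702],"qdot":[3.6008,1.0208,-3.3248,3.6638],"ee":[0.049,0.1803,0.5045],"u":[-18.4435,-1.7958,3.2074,-4.4457]}
{"k":23,"q":[1.2031,0.4927,-0.8164,1.8057],"qdot":[3.5317,0.8362,-3.3446,3.4523],"ee":[0.0414,0.1823,0.4859],"u":[-18.2003,-1.7357,3.28,-4.5786]}
{"k":24,"q":[1.2381,0.5001,-0.8499,1.8393],"qdot":[3.4645,0.6523,-3.3485,3.2596],"ee":[0.0339,0.184,0.4679],"u":[-17.9214,-1.6844,3.3421,-4.6847]}
{"k":25,"q":[1.2724,0.5058,-0.8834,1.871],"qdot":[3.3994,0.4703,-3.3387,3.0838],"ee":[0.0267,0.1853,0.4504],"u":[-17.6156,-1.6428,3.3928,-4.7644]}
{"k":26,"q":[1.3061,0.5096,-0.9167,1.901],"qdot":[3.337,0.2912,-3.3172,2.9229],"ee":[0.0196,0.1863,0.4336],"u":[-17.2898,-1.611,3.4315,-4.8182]}
{"k":27,"q":[1.3391,0.5116,-0.9497,1.9295],"qdot":[3.2776,0.1163,-3.2864,2.7751],"ee":[0.0126,0.1871,0.4173],"u":[-16.9491,-1.5892,3.4576,-4.8469]}
{"k":28,"q":[1.3716,0.5119,-0.9824,1.9565],"qdot":[3.2216,-0.0506,-3.2497,2.6371],"ee":[0.0058,0.1876,0.4016],"u":[-16.5972,-1.5795,3.4704,-4.8508]}
{"k":29,"q":[1.4036,0.5107,-1.0147,1.9822],"qdot":[3.1695,-0.1996,-3.2139,2.503],"ee":[-0.0009,0.1879,0.3866],"u":[-16.2343,-1.5887,3.4684,-4.8297]}
{"k":30,"q":[1.435,0.5079,-1.0466,2.0066],"qdot":[3.1219,-0.3431,-3.1719,2.3773],"ee":[-0.0075,0.188,0.3721],"u":[-15.864,-1.6057,3.4538,-4.7872]}
{"k":31,"q":[1.4661,0.5038,-1.0781,2.0298],"qdot":[3.079,-0.48,-3.1247,2.2588],"ee":[-0.0139,0.1879,0.3583],"u":[-15.4877,-1.6301,3.4263,-4.7245]}
{"k":32,"q":[1.4967,0.4984,-1.1091,2.0518],"qdot":[3.0412,-0.609,-3.0731,2.1459],"ee":[-0.0202,0.1876,0.3451],"u":[-15.1069,-1.6617,3.3857,-4.6425]}
{"k":33,"q":[1.5269,0.4916,-1.1396,2.0727],"qdot":[3.0088,-0.7291,-3.0175,2.0373],"ee":[-0.0264,0.1873,0.3324]}


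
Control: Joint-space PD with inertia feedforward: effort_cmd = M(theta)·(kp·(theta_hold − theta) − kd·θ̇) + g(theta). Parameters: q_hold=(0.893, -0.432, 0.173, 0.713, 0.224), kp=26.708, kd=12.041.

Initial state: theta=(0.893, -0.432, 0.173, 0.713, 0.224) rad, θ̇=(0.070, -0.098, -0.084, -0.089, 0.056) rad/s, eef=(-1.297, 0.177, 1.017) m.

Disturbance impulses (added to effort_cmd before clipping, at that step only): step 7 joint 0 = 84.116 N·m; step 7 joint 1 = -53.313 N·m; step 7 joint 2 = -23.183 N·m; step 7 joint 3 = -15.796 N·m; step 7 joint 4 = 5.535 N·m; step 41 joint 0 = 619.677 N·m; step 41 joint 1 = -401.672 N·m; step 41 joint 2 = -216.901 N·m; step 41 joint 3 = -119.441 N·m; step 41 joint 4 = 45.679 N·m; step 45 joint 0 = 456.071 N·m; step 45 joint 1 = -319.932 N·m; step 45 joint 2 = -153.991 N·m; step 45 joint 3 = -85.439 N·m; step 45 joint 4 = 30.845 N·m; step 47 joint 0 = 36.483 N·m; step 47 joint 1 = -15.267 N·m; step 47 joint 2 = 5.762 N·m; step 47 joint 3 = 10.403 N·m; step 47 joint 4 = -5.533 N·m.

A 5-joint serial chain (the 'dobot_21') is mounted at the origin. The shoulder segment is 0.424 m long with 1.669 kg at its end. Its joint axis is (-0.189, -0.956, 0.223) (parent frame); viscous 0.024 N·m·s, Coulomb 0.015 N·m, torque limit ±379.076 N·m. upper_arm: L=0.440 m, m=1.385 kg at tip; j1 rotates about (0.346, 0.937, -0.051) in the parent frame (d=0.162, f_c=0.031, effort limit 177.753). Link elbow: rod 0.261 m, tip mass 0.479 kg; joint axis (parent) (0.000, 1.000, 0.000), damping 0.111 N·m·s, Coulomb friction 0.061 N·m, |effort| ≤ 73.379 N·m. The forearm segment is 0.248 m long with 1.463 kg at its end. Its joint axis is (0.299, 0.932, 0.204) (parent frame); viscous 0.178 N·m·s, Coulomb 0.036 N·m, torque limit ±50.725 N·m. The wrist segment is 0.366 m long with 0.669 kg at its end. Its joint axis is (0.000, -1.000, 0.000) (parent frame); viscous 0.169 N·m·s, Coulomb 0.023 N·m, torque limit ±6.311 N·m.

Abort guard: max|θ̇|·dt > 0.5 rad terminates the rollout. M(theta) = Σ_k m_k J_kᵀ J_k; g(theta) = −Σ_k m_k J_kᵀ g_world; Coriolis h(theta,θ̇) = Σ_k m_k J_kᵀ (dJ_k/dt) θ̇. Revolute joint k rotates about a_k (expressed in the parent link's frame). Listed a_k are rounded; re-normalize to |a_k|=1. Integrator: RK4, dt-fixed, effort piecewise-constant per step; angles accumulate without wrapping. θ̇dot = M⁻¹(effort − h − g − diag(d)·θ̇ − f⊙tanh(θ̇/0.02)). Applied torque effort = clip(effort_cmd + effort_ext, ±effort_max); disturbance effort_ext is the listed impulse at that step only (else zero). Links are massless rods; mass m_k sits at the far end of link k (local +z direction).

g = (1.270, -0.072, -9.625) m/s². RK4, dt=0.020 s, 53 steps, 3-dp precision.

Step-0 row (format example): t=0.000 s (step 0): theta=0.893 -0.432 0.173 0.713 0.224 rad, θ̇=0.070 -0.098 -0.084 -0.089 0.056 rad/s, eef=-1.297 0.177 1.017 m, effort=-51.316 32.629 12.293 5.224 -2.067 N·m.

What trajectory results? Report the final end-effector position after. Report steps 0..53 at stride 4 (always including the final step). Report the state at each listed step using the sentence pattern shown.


t=0.080 s (step 4): theta=0.897 -0.436 0.170 0.708 0.226 rad, θ̇=0.025 -0.026 -0.015 -0.030 0.012 rad/s, eef=-1.309 0.176 1.005 m, effort=-43.880 27.642 9.645 3.740 -1.473 N·m.
t=0.160 s (step 8): theta=0.902 -0.437 0.184 0.690 0.227 rad, θ̇=0.461 0.011 1.475 -1.727 0.032 rad/s, eef=-1.315 0.178 0.998 m, effort=-61.528 38.684 14.278 7.009 -2.603 N·m.
t=0.240 s (step 12): theta=0.922 -0.436 0.240 0.627 0.231 rad, θ̇=0.096 0.007 0.197 -0.189 0.033 rad/s, eef=-1.332 0.185 0.982 m, effort=-48.205 30.079 10.486 4.533 -1.727 N·m.
t=0.320 s (step 16): theta=0.924 -0.436 0.243 0.626 0.231 rad, θ̇=-0.013 0.008 -0.022 0.040 -0.011 rad/s, eef=-1.333 0.185 0.980 m, effort=-42.466 26.405 8.773 3.515 -1.349 N·m.
t=0.400 s (step 20): theta=0.922 -0.435 0.241 0.629 0.230 rad, θ̇=-0.039 0.010 -0.025 0.037 -0.011 rad/s, eef=-1.330 0.185 0.984 m, effort=-40.055 24.869 8.014 3.094 -1.197 N·m.
t=0.480 s (step 24): theta=0.919 -0.434 0.239 0.632 0.229 rad, θ̇=-0.044 0.009 -0.024 0.033 -0.010 rad/s, eef=-1.325 0.185 0.989 m, effort=-39.061 24.243 7.701 2.913 -1.133 N·m.
t=0.560 s (step 28): theta=0.915 -0.434 0.237 0.634 0.229 rad, θ̇=-0.040 0.008 -0.023 0.030 -0.009 rad/s, eef=-1.321 0.185 0.995 m, effort=-38.670 24.002 7.578 2.834 -1.106 N·m.
t=0.640 s (step 32): theta=0.912 -0.433 0.235 0.637 0.228 rad, θ̇=-0.034 0.007 -0.022 0.028 -0.009 rad/s, eef=-1.318 0.185 0.999 m, effort=-38.531 23.921 7.536 2.799 -1.095 N·m.
t=0.720 s (step 36): theta=0.910 -0.432 0.233 0.639 0.227 rad, θ̇=-0.029 0.006 -0.021 0.026 -0.008 rad/s, eef=-1.315 0.185 1.003 m, effort=-38.495 23.903 7.527 2.782 -1.090 N·m.
t=0.800 s (step 40): theta=0.908 -0.432 0.232 0.641 0.227 rad, θ̇=-0.023 0.005 -0.021 0.025 -0.008 rad/s, eef=-1.312 0.185 1.006 m, effort=-38.497 23.910 7.530 2.774 -1.087 N·m.
t=0.880 s (step 44): theta=1.154 -0.153 0.518 0.088 -0.066 rad, θ̇=3.319 4.186 2.462 -6.125 -3.104 rad/s, eef=-1.342 0.225 0.974 m, effort=-106.880 56.209 19.675 11.273 -2.708 N·m.
t=0.960 s (step 48): theta=1.544 0.383 0.642 -0.557 -0.482 rad, θ̇=3.749 3.439 0.098 2.417 1.736 rad/s, eef=-1.343 0.233 0.851 m, effort=-147.416 71.041 20.596 15.354 -2.474 N·m.
t=1.040 s (step 52): theta=1.670 0.480 0.605 -0.365 -0.382 rad, θ̇=0.052 -0.239 -0.707 2.007 0.793 rad/s, eef=-1.342 0.205 0.816 m, effort=-80.772 39.361 10.799 7.848 -1.089 N·m.
t=1.060 s (step 53): theta=1.666 0.472 0.590 -0.327 -0.368 rad, θ̇=-0.373 -0.610 -0.758 1.800 0.646 rad/s, eef=-1.344 0.200 0.818 m.
final eef position (m): -1.344 0.200 0.818


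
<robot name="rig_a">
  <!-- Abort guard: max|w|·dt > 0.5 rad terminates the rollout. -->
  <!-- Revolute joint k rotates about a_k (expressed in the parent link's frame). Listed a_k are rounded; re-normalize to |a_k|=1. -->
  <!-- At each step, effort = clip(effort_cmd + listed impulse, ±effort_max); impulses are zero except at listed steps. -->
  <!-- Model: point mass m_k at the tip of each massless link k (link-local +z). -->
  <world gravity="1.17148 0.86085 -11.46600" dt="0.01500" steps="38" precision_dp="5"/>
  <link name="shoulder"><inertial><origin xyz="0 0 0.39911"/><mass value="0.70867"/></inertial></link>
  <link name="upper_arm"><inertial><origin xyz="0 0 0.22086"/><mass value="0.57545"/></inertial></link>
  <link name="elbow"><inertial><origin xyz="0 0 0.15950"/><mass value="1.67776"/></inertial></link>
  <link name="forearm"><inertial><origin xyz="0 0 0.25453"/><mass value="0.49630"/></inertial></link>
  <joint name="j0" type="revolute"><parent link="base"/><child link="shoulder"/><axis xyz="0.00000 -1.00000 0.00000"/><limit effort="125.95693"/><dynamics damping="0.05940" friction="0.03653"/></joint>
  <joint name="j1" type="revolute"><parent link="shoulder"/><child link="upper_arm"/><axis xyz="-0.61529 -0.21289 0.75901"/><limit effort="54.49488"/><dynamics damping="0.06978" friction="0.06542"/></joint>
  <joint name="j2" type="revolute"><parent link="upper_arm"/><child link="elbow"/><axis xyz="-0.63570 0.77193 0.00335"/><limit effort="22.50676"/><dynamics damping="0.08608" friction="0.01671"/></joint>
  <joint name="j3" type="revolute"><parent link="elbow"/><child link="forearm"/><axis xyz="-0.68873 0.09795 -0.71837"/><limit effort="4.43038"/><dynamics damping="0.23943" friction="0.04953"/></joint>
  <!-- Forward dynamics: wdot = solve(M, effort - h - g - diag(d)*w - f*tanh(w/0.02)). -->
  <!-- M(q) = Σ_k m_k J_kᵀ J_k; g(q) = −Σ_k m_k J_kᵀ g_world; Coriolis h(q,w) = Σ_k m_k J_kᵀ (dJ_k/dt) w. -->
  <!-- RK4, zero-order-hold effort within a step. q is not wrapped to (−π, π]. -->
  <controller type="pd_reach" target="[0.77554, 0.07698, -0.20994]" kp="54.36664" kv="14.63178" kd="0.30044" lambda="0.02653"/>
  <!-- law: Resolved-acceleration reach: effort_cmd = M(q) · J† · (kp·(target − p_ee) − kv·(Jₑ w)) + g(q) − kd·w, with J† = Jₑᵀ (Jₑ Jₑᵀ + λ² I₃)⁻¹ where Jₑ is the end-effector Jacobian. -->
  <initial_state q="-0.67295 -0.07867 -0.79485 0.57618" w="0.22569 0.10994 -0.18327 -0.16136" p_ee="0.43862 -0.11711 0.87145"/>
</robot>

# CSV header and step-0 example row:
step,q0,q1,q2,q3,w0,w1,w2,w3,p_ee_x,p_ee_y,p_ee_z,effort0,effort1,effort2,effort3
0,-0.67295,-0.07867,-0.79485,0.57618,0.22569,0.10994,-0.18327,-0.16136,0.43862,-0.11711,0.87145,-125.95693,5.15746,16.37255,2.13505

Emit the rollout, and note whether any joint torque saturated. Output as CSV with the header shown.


step,q0,q1,q2,q3,w0,w1,w2,w3,p_ee_x,p_ee_y,p_ee_z,effort0,effort1,effort2,effort3
1,-0.68363,-0.04812,-0.82368,0.57689,-1.63230,4.01385,-3.53832,0.10667,0.43760,-0.11684,0.86771,-109.87287,3.33367,13.02716,1.46813
2,-0.71992,0.03990,-0.89568,0.57790,-3.18321,7.86310,-5.88934,-0.05520,0.44353,-0.11653,0.85318,-65.02689,2.03320,8.68796,0.99465
3,-0.77415,0.17988,-0.98833,0.57570,-4.03749,10.87012,-6.34658,-0.25590,0.45798,-0.11827,0.82852,-21.83252,1.40677,4.22940,0.66144
4,-0.83718,0.35675,-1.07991,0.57381,-4.36759,12.65317,-5.79123,-0.07116,0.48191,-0.12244,0.79605,13.50756,1.03294,0.66461,0.46283
5,-0.90238,0.54857,-1.15977,0.57544,-4.32923,12.80621,-4.82876,0.13936,0.51366,-0.12798,0.75855,34.98106,0.76882,-1.39998,0.51629
6,-0.96546,0.73268,-1.22605,0.58091,-4.08531,11.67156,-4.04597,0.52321,0.54922,-0.13356,0.71861,42.63149,0.66228,-1.93208,0.63951
7,-1.02435,0.89522,-1.28319,0.59276,-3.76765,9.98615,-3.62794,1.02916,0.58444,-0.13857,0.67799,42.62101,0.80290,-1.43474,0.73270
8,-1.07850,1.03249,-1.33601,0.61106,-3.45139,8.33209,-3.47206,1.42104,0.61679,-0.14333,0.63750,40.69131,1.14294,-0.45114,0.83229
9,-1.12812,1.14728,-1.38762,0.63379,-3.16478,7.00514,-3.45958,1.64046,0.64542,-0.14830,0.59732,39.60775,1.58689,0.70367,0.95052
10,-1.17365,1.24522,-1.43951,0.65846,-2.90650,6.08971,-3.50448,1.69023,0.67033,-0.15364,0.55736,40.26956,2.08669,1.90501,1.08916
11,-1.21540,1.33249,-1.49226,0.68279,-2.65942,5.57939,-3.56814,1.60110,0.69182,-0.15919,0.51756,42.79140,2.62595,3.12601,1.23950
12,-1.25334,1.41487,-1.54606,0.70486,-2.39799,5.43334,-3.64516,1.39384,0.71019,-0.16460,0.47796,46.95779,3.18962,4.38015,1.39406
13,-1.28705,1.49739,-1.60121,0.72289,-2.09281,5.58891,-3.74868,1.06727,0.72565,-0.16947,0.43874,52.16114,3.72201,5.67716,1.55007
14,-1.31567,1.58382,-1.65819,0.73496,-1.71706,5.94358,-3.89427,0.60143,0.73828,-0.17337,0.40022,56.92144,4.06943,6.95468,1.70668
15,-1.33806,1.67583,-1.71764,0.73892,-1.26140,6.32423,-4.09027,0.02730,0.74804,-0.17585,0.36280,58.39601,3.95921,7.98030,1.83892
16,-1.35328,1.77193,-1.78020,0.73440,-0.76182,6.48488,-4.30034,-0.54936,0.75482,-0.17637,0.32708,53.77601,3.21552,8.39115,1.89901
17,-1.36136,1.86720,-1.84516,0.72156,-0.31149,6.22342,-4.38682,-1.12154,0.75857,-0.17462,0.29366,44.31853,2.14880,8.11384,1.90647
18,-1.36371,1.95578,-1.91036,0.70239,-0.00296,5.61280,-4.31750,-1.41009,0.75957,-0.17062,0.26302,33.87248,1.20434,7.41623,1.80129
19,-1.36273,2.03418,-1.97338,0.68110,0.13157,4.87442,-4.08538,-1.41887,0.75840,-0.16475,0.23537,25.62360,0.60274,6.66248,1.62854
20,-1.36078,2.10190,-2.03204,0.66085,0.12523,4.18760,-3.73557,-1.27970,0.75583,-0.15757,0.21052,20.30619,0.29742,6.04019,1.45494
21,-1.35961,2.16028,-2.08501,0.64302,0.03007,3.62172,-3.32635,-1.10007,0.75260,-0.14965,0.18804,17.36000,0.17348,5.57790,1.31580
22,-1.36020,2.21113,-2.13175,0.62782,-0.10920,3.17669,-2.90508,-0.93141,0.74924,-0.14138,0.16741,15.99872,0.14622,5.24347,1.21698
23,-1.36301,2.25610,-2.17229,0.61499,-0.26471,2.83031,-2.49805,-0.78633,0.74608,-0.13306,0.14822,15.62333,0.16758,4.99523,1.15023
24,-1.36814,2.29645,-2.20692,0.60414,-0.41926,2.55767,-2.11833,-0.66632,0.74330,-0.12484,0.13012,15.82918,0.21329,4.80154,1.10620
25,-1.37551,2.33314,-2.23611,0.59495,-0.56309,2.33840,-1.77131,-0.56778,0.74098,-0.11683,0.11290,16.35615,0.27115,4.64123,1.07675
26,-1.38492,2.36685,-2.26036,0.58710,-0.69121,2.15759,-1.45804,-0.48636,0.73915,-0.10908,0.09641,17.04268,0.33478,4.50126,1.05595
27,-1.39612,2.39806,-2.28015,0.58037,-0.80151,2.00479,-1.17752,-0.41824,0.73778,-0.10164,0.08054,17.78977,0.40071,4.37421,1.03985
28,-1.40883,2.42714,-2.29596,0.57459,-0.89361,1.87285,-0.92785,-0.36039,0.73684,-0.09451,0.06524,18.53762,0.46688,4.25621,1.02601
29,-1.42280,2.45437,-2.30825,0.56961,-0.96812,1.75690,-0.70686,-0.31057,0.73627,-0.08770,0.05048,19.25108,0.53201,4.14552,1.01299
30,-1.43776,2.47996,-2.31742,0.56532,-1.02621,1.65363,-0.51231,-0.26710,0.73604,-0.08120,0.03624,19.91050,0.59527,4.04156,1.00006
31,-1.45347,2.50408,-2.32385,0.56164,-1.06936,1.56076,-0.34204,-0.22879,0.73608,-0.07501,0.02252,20.50599,0.65612,3.94431,0.98690
32,-1.46974,2.52687,-2.32789,0.55850,-1.09915,1.47667,-0.19395,-0.19476,0.73636,-0.06911,0.00931,21.03387,0.71421,3.85393,0.97344
33,-1.48636,2.54845,-2.32985,0.55584,-1.11718,1.40016,-0.06604,-0.16437,0.73682,-0.06350,-0.00339,21.49431,0.76935,3.77059,0.95975
34,-1.50317,2.56895,-2.33005,0.55362,-1.12483,1.33115,0.04042,-0.13124,0.73744,-0.05815,-0.01559,21.88413,0.82119,3.69577,0.94425
35,-1.52004,2.58846,-2.32881,0.55194,-1.12335,1.26880,0.12622,-0.09724,0.73817,-0.05306,-0.02727,22.20962,0.86978,3.63239,0.92865
36,-1.53682,2.60706,-2.32637,0.55065,-1.11466,1.21036,0.20143,-0.07682,0.73897,-0.04821,-0.03846,22.49063,0.91574,3.57601,0.91719
37,-1.55343,2.62482,-2.32289,0.54966,-1.09995,1.15670,0.26430,-0.05770,0.73982,-0.04359,-0.04917,22.71922,0.95868,3.52407,0.90526
38,-1.56978,2.64181,-2.31854,0.54893,-1.08025,1.10714,0.31661,-0.04176,0.74070,-0.03918,-0.05938,,,,
# any joint saturated: yes


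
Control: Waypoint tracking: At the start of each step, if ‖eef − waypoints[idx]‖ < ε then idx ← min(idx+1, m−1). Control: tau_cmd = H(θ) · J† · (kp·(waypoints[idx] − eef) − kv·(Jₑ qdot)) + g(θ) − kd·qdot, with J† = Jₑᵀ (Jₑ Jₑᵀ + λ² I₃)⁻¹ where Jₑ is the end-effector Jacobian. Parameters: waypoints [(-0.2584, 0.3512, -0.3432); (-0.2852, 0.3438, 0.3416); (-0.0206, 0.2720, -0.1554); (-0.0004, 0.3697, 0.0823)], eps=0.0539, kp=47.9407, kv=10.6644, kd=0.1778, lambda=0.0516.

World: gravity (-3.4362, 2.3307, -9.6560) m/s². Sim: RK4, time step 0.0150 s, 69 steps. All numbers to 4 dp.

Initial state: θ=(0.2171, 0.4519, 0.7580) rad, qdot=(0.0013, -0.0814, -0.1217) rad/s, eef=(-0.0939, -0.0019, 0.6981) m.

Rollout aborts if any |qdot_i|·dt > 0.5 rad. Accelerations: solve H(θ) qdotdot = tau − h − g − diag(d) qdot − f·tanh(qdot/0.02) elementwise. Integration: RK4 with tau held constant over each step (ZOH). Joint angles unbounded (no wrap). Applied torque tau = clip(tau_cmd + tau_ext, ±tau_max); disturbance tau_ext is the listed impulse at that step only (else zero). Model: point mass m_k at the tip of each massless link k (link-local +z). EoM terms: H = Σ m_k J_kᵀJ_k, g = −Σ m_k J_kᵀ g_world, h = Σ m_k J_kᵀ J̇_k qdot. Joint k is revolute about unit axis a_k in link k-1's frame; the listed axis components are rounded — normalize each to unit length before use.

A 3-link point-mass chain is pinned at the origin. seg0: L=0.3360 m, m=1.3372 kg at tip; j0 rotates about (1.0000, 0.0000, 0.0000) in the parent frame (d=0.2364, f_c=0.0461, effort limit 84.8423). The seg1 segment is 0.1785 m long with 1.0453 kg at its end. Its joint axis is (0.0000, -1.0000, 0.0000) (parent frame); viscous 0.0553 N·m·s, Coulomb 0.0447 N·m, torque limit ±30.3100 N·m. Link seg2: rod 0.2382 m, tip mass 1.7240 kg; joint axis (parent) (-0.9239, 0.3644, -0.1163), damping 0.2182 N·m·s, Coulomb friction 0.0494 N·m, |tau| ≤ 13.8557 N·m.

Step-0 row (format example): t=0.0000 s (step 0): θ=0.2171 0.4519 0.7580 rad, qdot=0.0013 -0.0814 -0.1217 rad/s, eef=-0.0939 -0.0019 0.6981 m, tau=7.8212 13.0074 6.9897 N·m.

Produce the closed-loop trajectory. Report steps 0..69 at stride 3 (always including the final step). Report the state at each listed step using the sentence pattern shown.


t=0.0450 s (step 3): θ=0.2635 0.5995 1.0119 rad, qdot=1.5563 6.2762 9.2097 rad/s, eef=-0.1021 0.0096 0.6626 m, tau=-2.9103 5.1807 3.4282 N·m.
t=0.0900 s (step 6): θ=0.3199 1.0055 1.4406 rad, qdot=0.7473 11.8466 8.9847 rad/s, eef=-0.1212 0.0286 0.5796 m, tau=-11.5097 1.1884 1.2044 N·m.
t=0.1350 s (step 9): θ=0.3251 1.6426 1.7552 rad, qdot=-0.4065 15.8226 4.4178 rad/s, eef=-0.1466 0.0527 0.4835 m, tau=-7.8718 -0.6975 0.4376 N·m.
t=0.1800 s (step 12): θ=0.3066 2.3294 1.7870 rad, qdot=-0.1493 13.3571 -3.3859 rad/s, eef=-0.1750 0.0937 0.3756 m, tau=1.8718 -3.6220 3.1239 N·m.
t=0.2250 s (step 15): θ=0.3074 2.7524 1.4787 rad, qdot=-0.2643 5.4270 -9.1604 rad/s, eef=-0.1786 0.1428 0.2442 m, tau=2.4501 -7.0932 6.6644 N·m.
t=0.2700 s (step 18): θ=0.2380 2.8888 1.0834 rad, qdot=-3.1169 1.5120 -7.5093 rad/s, eef=-0.1604 0.1658 0.1185 m, tau=-5.5358 -7.3428 7.3491 N·m.
t=0.3150 s (step 21): θ=0.0120 2.9339 0.8461 rad, qdot=-6.9183 0.7109 -2.8601 rad/s, eef=-0.1416 0.1611 0.0229 m, tau=-7.2638 -6.1888 6.3422 N·m.
t=0.3600 s (step 24): θ=-0.3690 2.9595 0.8254 rad, qdot=-9.7096 0.4053 1.8151 rad/s, eef=-0.1326 0.1527 -0.0445 m, tau=0.3782 -4.4527 4.4072 N·m.
t=0.4050 s (step 27): θ=-0.8222 2.9643 0.9837 rad, qdot=-10.0518 -0.2985 4.8902 rad/s, eef=-0.1374 0.1537 -0.1012 m, tau=10.6327 -2.3372 2.3352 N·m.
t=0.4500 s (step 30): θ=-1.2413 2.9218 1.2257 rad, qdot=-8.3829 -1.7280 5.4584 rad/s, eef=-0.1532 0.1619 -0.1565 m, tau=16.2142 -0.2320 0.9922 N·m.
t=0.4950 s (step 33): θ=-1.5649 2.8017 1.4418 rad, qdot=-5.9612 -3.6197 3.9052 rad/s, eef=-0.1729 0.1736 -0.2084 m, tau=17.5671 1.5889 0.3994 N·m.
t=0.5400 s (step 36): θ=-1.7787 2.6070 1.5674 rad, qdot=-3.6097 -4.8401 1.6965 rad/s, eef=-0.1896 0.1877 -0.2543 m, tau=16.7876 3.0378 0.0711 N·m.
t=0.5850 s (step 39): θ=-1.8992 2.3862 1.6047 rad, qdot=-1.8632 -4.7970 0.1093 rad/s, eef=-0.2015 0.2042 -0.2909 m, tau=14.9110 3.9594 -0.1653 N·m.
t=0.6300 s (step 42): θ=-1.9572 2.1868 1.5914 rad, qdot=-0.8092 -4.0095 -0.5893 rad/s, eef=-0.2096 0.2229 -0.3171 m, tau=12.9211 4.3428 -0.3084 N·m.
t=0.6750 s (step 45): θ=-1.9793 2.0268 1.5589 rad, qdot=-0.2305 -3.1083 -0.8041 rad/s, eef=-0.2150 0.2427 -0.3340 m, tau=11.3597 4.3707 -0.3059 N·m.
t=0.7200 s (step 48): θ=-1.9822 1.9049 1.5221 rad, qdot=0.0645 -2.3384 -0.8098 rad/s, eef=-0.2189 0.2620 -0.3437 m, tau=10.3379 4.2171 -0.2227 N·m.
t=0.7650 s (step 51): θ=-1.9759 1.8136 1.4870 rad, qdot=0.1964 -1.7434 -0.7448 rad/s, eef=-0.2219 0.2796 -0.3485 m, tau=9.7874 3.9910 -0.1136 N·m.
t=0.8100 s (step 54): θ=-1.9659 1.7457 1.4553 rad, qdot=0.2411 -1.2959 -0.6640 rad/s, eef=-0.2246 0.2948 -0.3501 m, tau=9.5568 3.7493 -0.0099 N·m.
t=0.8550 s (step 57): θ=-1.9550 1.6952 1.4272 rad, qdot=0.2380 -0.9629 -0.5857 rad/s, eef=-0.2271 0.3076 -0.3499 m, tau=9.5414 3.5205 0.0741 N·m.
t=0.9000 s (step 60): θ=-1.9141 1.7078 1.4157 rad, qdot=2.1843 2.3856 0.2227 rad/s, eef=-0.2307 0.3182 -0.3356 m, tau=34.6243 8.5552 -2.2369 N·m.
t=0.9450 s (step 63): θ=-1.7660 1.8663 1.4204 rad, qdot=4.3014 4.1394 -0.2402 rad/s, eef=-0.2389 0.3281 -0.2779 m, tau=23.8372 4.4782 -0.9737 N·m.
t=0.9900 s (step 66): θ=-1.5385 2.0382 1.3867 rad, qdot=5.6874 3.2285 -1.1770 rad/s, eef=-0.2485 0.3361 -0.1974 m, tau=16.8533 1.9227 -0.1093 N·m.
t=1.0350 s (step 69): θ=-1.2693 2.1424 1.3288 rad, qdot=6.1150 1.3963 -1.2127 rad/s, eef=-0.2563 0.3424 -0.1093 m.


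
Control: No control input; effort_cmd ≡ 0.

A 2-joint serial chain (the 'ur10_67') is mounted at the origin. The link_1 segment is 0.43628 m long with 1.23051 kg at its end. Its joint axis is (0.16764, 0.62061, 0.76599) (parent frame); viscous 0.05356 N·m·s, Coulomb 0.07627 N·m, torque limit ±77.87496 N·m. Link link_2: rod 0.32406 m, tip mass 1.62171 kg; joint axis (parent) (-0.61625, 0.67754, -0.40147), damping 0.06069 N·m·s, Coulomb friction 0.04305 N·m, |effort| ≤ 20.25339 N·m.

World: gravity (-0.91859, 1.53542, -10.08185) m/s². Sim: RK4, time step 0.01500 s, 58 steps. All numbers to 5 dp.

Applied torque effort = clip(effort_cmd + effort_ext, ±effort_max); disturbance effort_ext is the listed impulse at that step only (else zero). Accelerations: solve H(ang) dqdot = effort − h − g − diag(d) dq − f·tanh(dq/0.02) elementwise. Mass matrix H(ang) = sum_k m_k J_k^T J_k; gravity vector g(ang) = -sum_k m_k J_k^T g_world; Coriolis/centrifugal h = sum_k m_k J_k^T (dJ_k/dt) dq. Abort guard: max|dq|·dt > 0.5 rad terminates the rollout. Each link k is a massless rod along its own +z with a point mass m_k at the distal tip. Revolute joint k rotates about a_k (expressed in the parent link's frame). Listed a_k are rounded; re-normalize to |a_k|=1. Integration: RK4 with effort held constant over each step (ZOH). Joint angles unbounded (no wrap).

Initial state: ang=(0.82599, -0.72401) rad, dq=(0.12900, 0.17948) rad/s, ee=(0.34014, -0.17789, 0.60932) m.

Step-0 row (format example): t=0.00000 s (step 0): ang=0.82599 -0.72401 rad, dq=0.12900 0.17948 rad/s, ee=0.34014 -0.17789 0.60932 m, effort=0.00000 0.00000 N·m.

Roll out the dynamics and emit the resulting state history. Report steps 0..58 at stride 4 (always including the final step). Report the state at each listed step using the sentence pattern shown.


t=0.06000 s (step 4): ang=0.84965 -0.74590 rad, dq=0.65777 -0.90462 rad/s, ee=0.35105 -0.17922 0.59982 m, effort=0.00000 0.00000 N·m.
t=0.12000 s (step 8): ang=0.90442 -0.83350 rad, dq=1.16121 -2.02937 rad/s, ee=0.37408 -0.18930 0.56976 m, effort=0.00000 0.00000 N·m.
t=0.18000 s (step 12): ang=0.98795 -0.99163 rad, dq=1.61305 -3.26264 rad/s, ee=0.40669 -0.20400 0.51355 m, effort=0.00000 0.00000 N·m.
t=0.24000 s (step 16): ang=1.09686 -1.22738 rad, dq=2.01067 -4.61004 rad/s, ee=0.44243 -0.21409 0.42334 m, effort=0.00000 0.00000 N·m.
t=0.30000 s (step 20): ang=1.22950 -1.54475 rad, dq=2.42898 -5.94149 rad/s, ee=0.46850 -0.20211 0.29456 m, effort=0.00000 0.00000 N·m.
t=0.36000 s (step 24): ang=1.39504 -1.92971 rad, dq=3.21027 -6.69741 rad/s, ee=0.46712 -0.14318 0.13753 m, effort=0.00000 0.00000 N·m.
t=0.42000 s (step 28): ang=1.64479 -2.29977 rad, dq=5.52005 -4.95025 rad/s, ee=0.42692 -0.02136 -0.01496 m, effort=0.00000 0.00000 N·m.
t=0.48000 s (step 32): ang=2.10147 -2.42427 rad, dq=9.71928 1.45100 rad/s, ee=0.35249 0.13788 -0.13760 m, effort=0.00000 0.00000 N·m.
t=0.54000 s (step 36): ang=2.73831 -2.11813 rad, dq=10.47086 8.15335 rad/s, ee=0.25759 0.31600 -0.22646 m, effort=0.00000 0.00000 N·m.
t=0.60000 s (step 40): ang=3.27536 -1.54588 rad, dq=7.33646 10.22560 rad/s, ee=0.12945 0.52906 -0.22401 m, effort=0.00000 0.00000 N·m.
t=0.66000 s (step 44): ang=3.64336 -0.94766 rad, dq=5.22252 9.38480 rad/s, ee=-0.02991 0.68524 -0.09434 m, effort=0.00000 0.00000 N·m.
t=0.72000 s (step 48): ang=3.93354 -0.45313 rad, dq=4.67020 6.84692 rad/s, ee=-0.17545 0.71750 0.09267 m, effort=0.00000 0.00000 N·m.
t=0.78000 s (step 52): ang=4.22290 -0.15200 rad, dq=5.04619 3.04936 rad/s, ee=-0.28385 0.65514 0.25613 m, effort=0.00000 0.00000 N·m.
t=0.84000 s (step 56): ang=4.53343 -0.08740 rad, dq=5.15534 -0.74494 rad/s, ee=-0.36168 0.55747 0.36827 m, effort=0.00000 0.00000 N·m.
t=0.87000 s (step 58): ang=4.68381 -0.13204 rad, dq=4.82850 -2.16925 rad/s, ee=-0.39372 0.50627 0.40586 m.


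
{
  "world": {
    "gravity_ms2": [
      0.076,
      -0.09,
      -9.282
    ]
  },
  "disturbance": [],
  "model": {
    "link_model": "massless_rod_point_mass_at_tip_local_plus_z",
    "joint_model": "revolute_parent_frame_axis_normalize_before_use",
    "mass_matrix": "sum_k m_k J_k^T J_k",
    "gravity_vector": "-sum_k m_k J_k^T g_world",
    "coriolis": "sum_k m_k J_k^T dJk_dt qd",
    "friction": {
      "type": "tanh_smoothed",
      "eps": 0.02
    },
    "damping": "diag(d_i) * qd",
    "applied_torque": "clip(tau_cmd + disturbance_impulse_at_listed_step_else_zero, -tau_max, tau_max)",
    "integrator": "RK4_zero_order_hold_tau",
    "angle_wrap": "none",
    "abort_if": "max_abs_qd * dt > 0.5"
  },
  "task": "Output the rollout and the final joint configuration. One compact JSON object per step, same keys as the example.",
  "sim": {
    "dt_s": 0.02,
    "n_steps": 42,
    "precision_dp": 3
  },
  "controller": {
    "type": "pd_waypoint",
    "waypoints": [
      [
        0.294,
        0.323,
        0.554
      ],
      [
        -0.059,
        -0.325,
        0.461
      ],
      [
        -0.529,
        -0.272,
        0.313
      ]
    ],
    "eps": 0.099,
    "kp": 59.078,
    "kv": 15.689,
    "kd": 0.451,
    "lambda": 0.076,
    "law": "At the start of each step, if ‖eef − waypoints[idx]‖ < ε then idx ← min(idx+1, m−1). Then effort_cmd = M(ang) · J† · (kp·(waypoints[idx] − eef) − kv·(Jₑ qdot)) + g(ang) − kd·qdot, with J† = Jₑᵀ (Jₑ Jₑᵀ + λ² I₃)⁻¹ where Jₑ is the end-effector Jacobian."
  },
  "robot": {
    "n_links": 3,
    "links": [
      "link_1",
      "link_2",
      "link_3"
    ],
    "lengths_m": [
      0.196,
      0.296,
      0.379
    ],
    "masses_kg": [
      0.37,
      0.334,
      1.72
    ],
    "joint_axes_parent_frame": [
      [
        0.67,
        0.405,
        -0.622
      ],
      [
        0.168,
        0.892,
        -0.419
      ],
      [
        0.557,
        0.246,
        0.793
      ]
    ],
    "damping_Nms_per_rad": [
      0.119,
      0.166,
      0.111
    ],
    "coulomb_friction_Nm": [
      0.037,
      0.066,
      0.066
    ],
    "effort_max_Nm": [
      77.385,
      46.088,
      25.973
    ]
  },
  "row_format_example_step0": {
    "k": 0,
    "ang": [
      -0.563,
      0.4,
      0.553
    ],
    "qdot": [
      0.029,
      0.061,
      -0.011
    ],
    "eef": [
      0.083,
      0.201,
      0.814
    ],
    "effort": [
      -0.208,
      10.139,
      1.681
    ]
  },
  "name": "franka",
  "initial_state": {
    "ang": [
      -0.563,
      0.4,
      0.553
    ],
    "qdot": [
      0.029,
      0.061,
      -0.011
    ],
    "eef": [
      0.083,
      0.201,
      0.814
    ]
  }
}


{"k":1,"ang":[-0.569,0.408,0.562],"qdot":[-0.6,0.782,0.807],"eef":[0.086,0.202,0.812],"effort":[0.476,5.964,0.603]}
{"k":2,"ang":[-0.584,0.43,0.575],"qdot":[-0.887,1.422,0.527],"eef":[0.094,0.207,0.808],"effort":[1.081,3.001,0.27]}
{"k":3,"ang":[-0.604,0.462,0.587],"qdot":[-1.116,1.771,0.639],"eef":[0.104,0.214,0.802],"effort":[1.44,0.885,-0.171]}
{"k":4,"ang":[-0.627,0.5,0.599],"qdot":[-1.24,2.012,0.581],"eef":[0.115,0.221,0.794],"effort":[1.704,-0.613,-0.434]}
{"k":5,"ang":[-0.653,0.541,0.611],"qdot":[-1.317,2.143,0.567],"eef":[0.128,0.229,0.786],"effort":[1.875,-1.673,-0.655]}
{"k":6,"ang":[-0.68,0.585,0.622],"qdot":[-1.353,2.206,0.535],"eef":[0.14,0.237,0.777],"effort":[1.991,-2.416,-0.815]}
{"k":7,"ang":[-0.707,0.629,0.632],"qdot":[-1.363,2.22,0.507],"eef":[0.152,0.245,0.767],"effort":[2.066,-2.934,-0.936]}
{"k":8,"ang":[-0.734,0.673,0.642],"qdot":[-1.355,2.198,0.478],"eef":[0.164,0.252,0.758],"effort":[2.113,-3.287,-1.026]}
{"k":9,"ang":[-0.761,0.717,0.651],"qdot":[-1.334,2.153,0.45],"eef":[0.175,0.259,0.748],"effort":[2.142,-3.52,-1.092]}
{"k":10,"ang":[-0.787,0.759,0.66],"qdot":[-1.303,2.09,0.422],"eef":[0.185,0.265,0.738],"effort":[2.158,-3.666,-1.139]}
{"k":11,"ang":[-0.813,0.8,0.668],"qdot":[-1.267,2.017,0.395],"eef":[0.194,0.271,0.728],"effort":[2.166,-3.749,-1.171]}
{"k":12,"ang":[-0.838,0.84,0.676],"qdot":[-1.226,1.936,0.37],"eef":[0.203,0.276,0.718],"effort":[2.168,-3.784,-1.191]}
{"k":13,"ang":[-0.862,0.878,0.683],"qdot":[-1.182,1.85,0.344],"eef":[0.211,0.28,0.709],"effort":[2.168,-3.784,-1.202]}
{"k":14,"ang":[-0.885,0.914,0.689],"qdot":[-1.136,1.763,0.32],"eef":[0.218,0.284,0.7],"effort":[2.165,-3.76,-1.204]}
{"k":15,"ang":[-0.907,0.948,0.695],"qdot":[-1.088,1.676,0.297],"eef":[0.224,0.288,0.692],"effort":[2.162,-3.717,-1.201]}
{"k":16,"ang":[-0.928,0.981,0.701],"qdot":[-1.041,1.589,0.274],"eef":[0.23,0.291,0.684],"effort":[2.16,-3.662,-1.193]}
{"k":17,"ang":[-0.949,1.012,0.706],"qdot":[-0.993,1.504,0.252],"eef":[0.235,0.293,0.676],"effort":[2.157,-3.598,-1.182]}
{"k":18,"ang":[-0.968,1.041,0.711],"qdot":[-0.946,1.421,0.231],"eef":[0.24,0.296,0.669],"effort":[2.155,-3.528,-1.167]}
{"k":19,"ang":[-0.987,1.069,0.716],"qdot":[-0.9,1.342,0.211],"eef":[0.244,0.298,0.662],"effort":[2.155,-3.455,-1.151]}
{"k":20,"ang":[-1.004,1.095,0.72],"qdot":[-0.855,1.265,0.191],"eef":[0.248,0.299,0.656],"effort":[2.154,-3.382,-1.132]}
{"k":21,"ang":[-1.021,1.119,0.723],"qdot":[-0.811,1.192,0.173],"eef":[0.252,0.301,0.65],"effort":[2.155,-3.308,-1.113]}
{"k":22,"ang":[-1.037,1.143,0.727],"qdot":[-0.768,1.123,0.155],"eef":[0.255,0.302,0.644],"effort":[2.157,-3.235,-1.092]}
{"k":23,"ang":[-1.052,1.164,0.729],"qdot":[-0.728,1.057,0.138],"eef":[0.257,0.304,0.639],"effort":[22.169,4.396,5.274]}
{"k":24,"ang":[-1.06,1.164,0.777],"qdot":[-0.089,-1.156,4.611],"eef":[0.259,0.3,0.635],"effort":[15.07,2.818,1.216]}
{"k":25,"ang":[-1.055,1.138,0.858],"qdot":[0.645,-1.459,3.637],"eef":[0.261,0.291,0.633],"effort":[10.981,1.208,0.169]}
{"k":26,"ang":[-1.037,1.11,0.92],"qdot":[1.075,-1.452,2.712],"eef":[0.265,0.28,0.634],"effort":[8.141,-0.259,-0.532]}
{"k":27,"ang":[-1.013,1.081,0.967],"qdot":[1.339,-1.412,2.095],"eef":[0.271,0.267,0.635],"effort":[6.048,-1.477,-1.104]}
{"k":28,"ang":[-0.984,1.053,1.004],"qdot":[1.515,-1.381,1.661],"eef":[0.277,0.254,0.638],"effort":[4.464,-2.457,-1.56]}
{"k":29,"ang":[-0.953,1.026,1.033],"qdot":[1.64,-1.369,1.344],"eef":[0.283,0.24,0.641],"effort":[3.241,-3.239,-1.922]}
{"k":30,"ang":[-0.919,0.999,1.058],"qdot":[1.732,-1.373,1.103],"eef":[0.29,0.225,0.644],"effort":[2.275,-3.867,-2.208]}
{"k":31,"ang":[-0.884,0.971,1.077],"qdot":[1.802,-1.391,0.915],"eef":[0.296,0.209,0.648],"effort":[1.495,-4.376,-2.436]}
{"k":32,"ang":[-0.847,0.943,1.094],"qdot":[1.856,-1.42,0.766],"eef":[0.302,0.194,0.652],"effort":[0.853,-4.794,-2.617]}
{"k":33,"ang":[-0.81,0.915,1.108],"qdot":[1.898,-1.457,0.645],"eef":[0.308,0.177,0.656],"effort":[0.31,-5.139,-2.762]}
{"k":34,"ang":[-0.772,0.885,1.12],"qdot":[1.929,-1.498,0.547],"eef":[0.312,0.161,0.661],"effort":[-0.157,-5.426,-2.877]}
{"k":35,"ang":[-0.733,0.855,1.13],"qdot":[1.952,-1.543,0.468],"eef":[0.317,0.144,0.666],"effort":[-0.568,-5.666,-2.968]}
{"k":36,"ang":[-0.694,0.824,1.138],"qdot":[1.969,-1.59,0.402],"eef":[0.32,0.128,0.67],"effort":[-0.936,-5.865,-3.038]}
{"k":37,"ang":[-0.654,0.791,1.146],"qdot":[1.979,-1.636,0.349],"eef":[0.323,0.111,0.675],"effort":[-1.27,-6.027,-3.09]}
{"k":38,"ang":[-0.614,0.758,1.152],"qdot":[1.984,-1.681,0.305],"eef":[0.325,0.094,0.68],"effort":[-1.579,-6.158,-3.125]}
{"k":39,"ang":[-0.575,0.724,1.158],"qdot":[1.985,-1.724,0.269],"eef":[0.327,0.077,0.685],"effort":[-1.866,-6.258,-3.147]}
{"k":40,"ang":[-0.535,0.689,1.163],"qdot":[1.98,-1.764,0.24],"eef":[0.327,0.06,0.691],"effort":[-2.136,-6.331,-3.155]}
{"k":41,"ang":[-0.496,0.654,1.168],"qdot":[1.972,-1.801,0.216],"eef":[0.327,0.042,0.696],"effort":[-2.391,-6.377,-3.151]}
{"k":42,"ang":[-0.456,0.617,1.172],"qdot":[1.961,-1.833,0.198],"eef":[0.326,0.025,0.701]}
{"summary": "final ang (rad): -0.456 0.617 1.172"}
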